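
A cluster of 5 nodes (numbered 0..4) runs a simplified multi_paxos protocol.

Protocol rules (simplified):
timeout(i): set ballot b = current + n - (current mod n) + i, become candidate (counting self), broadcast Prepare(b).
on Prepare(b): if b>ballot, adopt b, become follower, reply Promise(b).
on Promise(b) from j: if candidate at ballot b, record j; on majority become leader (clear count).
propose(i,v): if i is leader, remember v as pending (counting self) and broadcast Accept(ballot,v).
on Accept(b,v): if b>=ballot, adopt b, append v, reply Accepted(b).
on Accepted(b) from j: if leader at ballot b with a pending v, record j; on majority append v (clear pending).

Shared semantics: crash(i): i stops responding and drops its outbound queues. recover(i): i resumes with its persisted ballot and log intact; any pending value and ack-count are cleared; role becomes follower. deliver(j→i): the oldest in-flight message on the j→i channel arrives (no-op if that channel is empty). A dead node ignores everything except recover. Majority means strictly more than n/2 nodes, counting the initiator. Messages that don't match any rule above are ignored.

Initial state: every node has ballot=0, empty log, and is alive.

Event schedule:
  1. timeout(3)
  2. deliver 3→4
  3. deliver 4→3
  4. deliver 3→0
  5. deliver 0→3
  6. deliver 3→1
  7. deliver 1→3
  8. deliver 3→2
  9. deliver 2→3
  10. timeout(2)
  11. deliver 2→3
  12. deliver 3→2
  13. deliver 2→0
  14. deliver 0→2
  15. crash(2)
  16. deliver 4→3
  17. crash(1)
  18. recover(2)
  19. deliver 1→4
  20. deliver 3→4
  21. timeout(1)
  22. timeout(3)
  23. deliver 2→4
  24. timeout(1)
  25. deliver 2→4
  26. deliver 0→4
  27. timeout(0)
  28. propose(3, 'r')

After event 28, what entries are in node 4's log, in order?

empty

after 1 — timeout(3): n3:cand/b8/[-]
after 2 — deliver 3→4: n4:foll/b8/[-]
after 3 — deliver 4→3: ·
after 4 — deliver 3→0: n0:foll/b8/[-]
after 5 — deliver 0→3: n3:lead/b8/[-]
after 6 — deliver 3→1: n1:foll/b8/[-]
after 7 — deliver 1→3: ·
after 8 — deliver 3→2: n2:foll/b8/[-]
after 9 — deliver 2→3: ·
after 10 — timeout(2): n2:cand/b12/[-]
after 11 — deliver 2→3: n3:foll/b12/[-]
after 12 — deliver 3→2: ·
after 13 — deliver 2→0: n0:foll/b12/[-]
after 14 — deliver 0→2: n2:lead/b12/[-]
after 15 — crash(2): n2:✗lead/b12/[-]
after 16 — deliver 4→3: ·
after 17 — crash(1): n1:✗foll/b8/[-]
after 18 — recover(2): n2:foll/b12/[-]
after 19 — deliver 1→4: ·
after 20 — deliver 3→4: ·
after 21 — timeout(1): ·
after 22 — timeout(3): n3:cand/b18/[-]
after 23 — deliver 2→4: ·
after 24 — timeout(1): ·
after 25 — deliver 2→4: ·
after 26 — deliver 0→4: ·
after 27 — timeout(0): n0:cand/b15/[-]
after 28 — propose(3,'r'): ·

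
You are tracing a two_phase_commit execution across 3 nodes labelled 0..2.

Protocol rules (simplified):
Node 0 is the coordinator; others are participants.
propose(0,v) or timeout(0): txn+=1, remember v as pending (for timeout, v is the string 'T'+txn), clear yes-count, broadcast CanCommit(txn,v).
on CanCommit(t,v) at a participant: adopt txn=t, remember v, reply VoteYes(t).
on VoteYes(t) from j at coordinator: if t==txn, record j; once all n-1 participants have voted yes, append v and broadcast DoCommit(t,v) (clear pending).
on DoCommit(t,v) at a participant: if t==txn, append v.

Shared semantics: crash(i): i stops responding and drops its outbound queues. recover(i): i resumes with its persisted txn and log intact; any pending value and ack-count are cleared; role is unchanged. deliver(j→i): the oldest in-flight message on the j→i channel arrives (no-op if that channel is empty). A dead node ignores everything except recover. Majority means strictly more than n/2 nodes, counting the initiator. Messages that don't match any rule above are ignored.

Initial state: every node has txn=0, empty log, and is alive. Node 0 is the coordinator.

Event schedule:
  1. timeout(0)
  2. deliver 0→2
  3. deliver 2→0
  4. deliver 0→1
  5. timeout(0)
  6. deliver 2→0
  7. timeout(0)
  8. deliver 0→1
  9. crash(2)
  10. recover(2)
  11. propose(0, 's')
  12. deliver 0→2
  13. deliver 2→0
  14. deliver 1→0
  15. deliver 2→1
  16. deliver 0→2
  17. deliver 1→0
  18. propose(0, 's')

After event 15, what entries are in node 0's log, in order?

step 1 timeout(0): 0={coor,t=1,log=-}
step 2 deliver 0→2: 2={part,t=1,log=-}
step 3 deliver 2→0: —
step 4 deliver 0→1: 1={part,t=1,log=-}
step 5 timeout(0): 0={coor,t=2,log=-}
step 6 deliver 2→0: —
step 7 timeout(0): 0={coor,t=3,log=-}
step 8 deliver 0→1: 1={part,t=2,log=-}
step 9 crash(2): 2={✗part,t=1,log=-}
step 10 recover(2): 2={part,t=1,log=-}
step 11 propose(0,'s'): 0={coor,t=4,log=-}
step 12 deliver 0→2: 2={part,t=2,log=-}
step 13 deliver 2→0: —
step 14 deliver 1→0: —
step 15 deliver 2→1: —

empty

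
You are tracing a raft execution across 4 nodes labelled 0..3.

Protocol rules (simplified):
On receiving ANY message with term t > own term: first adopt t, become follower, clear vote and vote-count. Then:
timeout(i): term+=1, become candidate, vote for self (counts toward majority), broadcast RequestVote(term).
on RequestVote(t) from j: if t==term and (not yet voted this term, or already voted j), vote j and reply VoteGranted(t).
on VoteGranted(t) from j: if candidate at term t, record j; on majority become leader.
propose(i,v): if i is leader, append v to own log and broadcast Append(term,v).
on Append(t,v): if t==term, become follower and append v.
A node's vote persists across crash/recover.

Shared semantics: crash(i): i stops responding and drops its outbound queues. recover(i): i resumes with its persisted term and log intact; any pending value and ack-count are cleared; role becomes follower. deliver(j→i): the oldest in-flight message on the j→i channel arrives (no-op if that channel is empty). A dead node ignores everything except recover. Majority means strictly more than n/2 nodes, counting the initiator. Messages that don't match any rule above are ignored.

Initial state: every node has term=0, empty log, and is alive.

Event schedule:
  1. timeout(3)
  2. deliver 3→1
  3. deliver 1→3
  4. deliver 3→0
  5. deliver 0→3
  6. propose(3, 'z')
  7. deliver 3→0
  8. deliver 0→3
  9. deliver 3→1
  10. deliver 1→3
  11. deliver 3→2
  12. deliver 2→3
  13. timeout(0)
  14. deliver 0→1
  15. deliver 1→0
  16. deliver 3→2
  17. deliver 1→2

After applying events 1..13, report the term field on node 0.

2

after 1 — timeout(3): n3:cand/t1/[-]
after 2 — deliver 3→1: n1:foll/t1/[-]
after 3 — deliver 1→3: ·
after 4 — deliver 3→0: n0:foll/t1/[-]
after 5 — deliver 0→3: n3:lead/t1/[-]
after 6 — propose(3,'z'): n3:lead/t1/[z]
after 7 — deliver 3→0: n0:foll/t1/[z]
after 8 — deliver 0→3: ·
after 9 — deliver 3→1: n1:foll/t1/[z]
after 10 — deliver 1→3: ·
after 11 — deliver 3→2: n2:foll/t1/[-]
after 12 — deliver 2→3: ·
after 13 — timeout(0): n0:cand/t2/[z]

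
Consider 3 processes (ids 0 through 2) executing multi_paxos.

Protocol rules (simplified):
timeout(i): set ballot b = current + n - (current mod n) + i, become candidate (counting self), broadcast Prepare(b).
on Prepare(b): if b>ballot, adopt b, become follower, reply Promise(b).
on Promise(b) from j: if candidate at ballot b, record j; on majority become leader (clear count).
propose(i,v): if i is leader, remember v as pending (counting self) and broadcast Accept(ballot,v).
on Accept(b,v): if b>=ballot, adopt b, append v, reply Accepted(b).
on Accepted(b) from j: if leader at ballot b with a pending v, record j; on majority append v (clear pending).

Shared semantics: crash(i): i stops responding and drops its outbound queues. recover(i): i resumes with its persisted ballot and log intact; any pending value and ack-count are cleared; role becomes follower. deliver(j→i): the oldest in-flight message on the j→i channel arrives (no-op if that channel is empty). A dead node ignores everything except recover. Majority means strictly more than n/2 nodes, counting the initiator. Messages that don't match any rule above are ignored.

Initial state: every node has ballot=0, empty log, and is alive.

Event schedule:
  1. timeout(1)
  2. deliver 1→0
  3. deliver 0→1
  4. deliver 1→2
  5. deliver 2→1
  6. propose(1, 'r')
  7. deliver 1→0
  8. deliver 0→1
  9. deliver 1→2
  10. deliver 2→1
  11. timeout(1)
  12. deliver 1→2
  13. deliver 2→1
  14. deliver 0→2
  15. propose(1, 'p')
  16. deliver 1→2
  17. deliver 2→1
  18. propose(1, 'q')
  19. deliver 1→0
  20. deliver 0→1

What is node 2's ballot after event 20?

after 1 — timeout(1): n1:cand/b4/[-]
after 2 — deliver 1→0: n0:foll/b4/[-]
after 3 — deliver 0→1: n1:lead/b4/[-]
after 4 — deliver 1→2: n2:foll/b4/[-]
after 5 — deliver 2→1: ·
after 6 — propose(1,'r'): ·
after 7 — deliver 1→0: n0:foll/b4/[r]
after 8 — deliver 0→1: n1:lead/b4/[r]
after 9 — deliver 1→2: n2:foll/b4/[r]
after 10 — deliver 2→1: ·
after 11 — timeout(1): n1:cand/b7/[r]
after 12 — deliver 1→2: n2:foll/b7/[r]
after 13 — deliver 2→1: n1:lead/b7/[r]
after 14 — deliver 0→2: ·
after 15 — propose(1,'p'): ·
after 16 — deliver 1→2: n2:foll/b7/[r,p]
after 17 — deliver 2→1: n1:lead/b7/[r,p]
after 18 — propose(1,'q'): ·
after 19 — deliver 1→0: n0:foll/b7/[r]
after 20 — deliver 0→1: ·

7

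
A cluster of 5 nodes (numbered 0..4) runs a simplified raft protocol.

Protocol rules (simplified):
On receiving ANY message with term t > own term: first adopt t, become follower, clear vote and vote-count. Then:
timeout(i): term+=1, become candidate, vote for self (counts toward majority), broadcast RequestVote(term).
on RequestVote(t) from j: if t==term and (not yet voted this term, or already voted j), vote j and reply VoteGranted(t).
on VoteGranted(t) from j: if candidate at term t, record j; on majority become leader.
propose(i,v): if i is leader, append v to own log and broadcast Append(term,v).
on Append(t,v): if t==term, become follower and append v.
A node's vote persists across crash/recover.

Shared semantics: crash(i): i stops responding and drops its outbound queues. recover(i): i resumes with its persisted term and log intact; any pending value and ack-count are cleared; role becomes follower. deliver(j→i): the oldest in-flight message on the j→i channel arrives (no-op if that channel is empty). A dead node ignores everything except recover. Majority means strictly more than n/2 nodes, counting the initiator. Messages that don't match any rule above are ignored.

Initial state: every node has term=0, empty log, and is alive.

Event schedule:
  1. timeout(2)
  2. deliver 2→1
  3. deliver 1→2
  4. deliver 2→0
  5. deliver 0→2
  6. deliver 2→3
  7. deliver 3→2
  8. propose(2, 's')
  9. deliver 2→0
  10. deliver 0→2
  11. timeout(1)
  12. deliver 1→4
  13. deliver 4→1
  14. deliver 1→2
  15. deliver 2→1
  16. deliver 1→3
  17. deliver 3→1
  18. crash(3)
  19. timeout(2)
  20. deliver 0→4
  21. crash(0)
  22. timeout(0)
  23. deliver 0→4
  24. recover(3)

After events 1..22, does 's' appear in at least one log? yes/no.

yes

[1] timeout(2) → N2(cand t1 [-])
[2] deliver 2→1 → N1(foll t1 [-])
[3] deliver 1→2 → ∅
[4] deliver 2→0 → N0(foll t1 [-])
[5] deliver 0→2 → N2(lead t1 [-])
[6] deliver 2→3 → N3(foll t1 [-])
[7] deliver 3→2 → ∅
[8] propose(2,'s') → N2(lead t1 [s])
[9] deliver 2→0 → N0(foll t1 [s])
[10] deliver 0→2 → ∅
[11] timeout(1) → N1(cand t2 [-])
[12] deliver 1→4 → N4(foll t2 [-])
[13] deliver 4→1 → ∅
[14] deliver 1→2 → N2(foll t2 [s])
[15] deliver 2→1 → ∅
[16] deliver 1→3 → N3(foll t2 [-])
[17] deliver 3→1 → N1(lead t2 [-])
[18] crash(3) → N3(✗foll t2 [-])
[19] timeout(2) → N2(cand t3 [s])
[20] deliver 0→4 → ∅
[21] crash(0) → N0(✗foll t1 [s])
[22] timeout(0) → ∅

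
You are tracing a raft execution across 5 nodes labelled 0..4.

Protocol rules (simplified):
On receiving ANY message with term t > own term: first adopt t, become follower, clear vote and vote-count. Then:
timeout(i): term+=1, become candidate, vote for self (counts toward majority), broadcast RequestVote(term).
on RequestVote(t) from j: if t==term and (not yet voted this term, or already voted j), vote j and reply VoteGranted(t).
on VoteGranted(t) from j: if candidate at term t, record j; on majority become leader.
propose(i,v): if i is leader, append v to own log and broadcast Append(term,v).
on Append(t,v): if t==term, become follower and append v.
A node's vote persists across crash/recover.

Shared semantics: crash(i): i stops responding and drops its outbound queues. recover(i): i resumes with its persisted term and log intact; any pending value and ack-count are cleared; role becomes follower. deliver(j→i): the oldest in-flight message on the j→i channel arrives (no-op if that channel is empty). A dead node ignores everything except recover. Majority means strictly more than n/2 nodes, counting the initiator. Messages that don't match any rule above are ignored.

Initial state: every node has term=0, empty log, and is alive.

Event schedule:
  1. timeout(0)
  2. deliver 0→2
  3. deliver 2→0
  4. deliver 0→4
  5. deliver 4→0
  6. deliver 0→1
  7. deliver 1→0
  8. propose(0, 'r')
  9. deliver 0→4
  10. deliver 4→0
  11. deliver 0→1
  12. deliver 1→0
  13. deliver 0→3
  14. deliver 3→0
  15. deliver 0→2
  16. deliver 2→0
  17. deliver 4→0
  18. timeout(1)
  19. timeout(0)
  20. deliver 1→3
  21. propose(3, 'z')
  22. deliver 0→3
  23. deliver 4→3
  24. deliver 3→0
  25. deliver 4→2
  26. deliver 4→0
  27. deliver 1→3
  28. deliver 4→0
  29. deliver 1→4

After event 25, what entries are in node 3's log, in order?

1. timeout(0):  <0:cand t1 ->
2. deliver 0→2:  <2:foll t1 ->
3. deliver 2→0:  nop
4. deliver 0→4:  <4:foll t1 ->
5. deliver 4→0:  <0:lead t1 ->
6. deliver 0→1:  <1:foll t1 ->
7. deliver 1→0:  nop
8. propose(0,'r'):  <0:lead t1 r>
9. deliver 0→4:  <4:foll t1 r>
10. deliver 4→0:  nop
11. deliver 0→1:  <1:foll t1 r>
12. deliver 1→0:  nop
13. deliver 0→3:  <3:foll t1 ->
14. deliver 3→0:  nop
15. deliver 0→2:  <2:foll t1 r>
16. deliver 2→0:  nop
17. deliver 4→0:  nop
18. timeout(1):  <1:cand t2 r>
19. timeout(0):  <0:cand t2 r>
20. deliver 1→3:  <3:foll t2 ->
21. propose(3,'z'):  nop
22. deliver 0→3:  nop
23. deliver 4→3:  nop
24. deliver 3→0:  nop
25. deliver 4→2:  nop

empty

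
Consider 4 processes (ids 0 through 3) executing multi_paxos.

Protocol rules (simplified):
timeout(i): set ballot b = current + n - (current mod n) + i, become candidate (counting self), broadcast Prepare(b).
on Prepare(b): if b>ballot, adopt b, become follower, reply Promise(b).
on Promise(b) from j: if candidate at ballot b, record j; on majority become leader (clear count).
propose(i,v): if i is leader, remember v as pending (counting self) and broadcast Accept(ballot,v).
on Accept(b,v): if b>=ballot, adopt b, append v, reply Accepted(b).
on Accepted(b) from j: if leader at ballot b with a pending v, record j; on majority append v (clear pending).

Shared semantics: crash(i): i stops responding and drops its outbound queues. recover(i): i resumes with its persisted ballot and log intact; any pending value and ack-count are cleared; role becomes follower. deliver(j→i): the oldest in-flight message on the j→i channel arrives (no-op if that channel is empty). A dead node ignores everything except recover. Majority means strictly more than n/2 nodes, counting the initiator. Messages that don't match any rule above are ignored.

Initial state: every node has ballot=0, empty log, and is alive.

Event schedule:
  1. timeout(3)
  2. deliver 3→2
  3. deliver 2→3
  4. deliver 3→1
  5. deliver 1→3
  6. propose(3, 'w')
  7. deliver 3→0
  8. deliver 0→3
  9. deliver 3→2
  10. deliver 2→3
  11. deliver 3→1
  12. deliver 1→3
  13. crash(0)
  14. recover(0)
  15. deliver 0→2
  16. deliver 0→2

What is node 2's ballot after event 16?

7

e1 timeout(3): 3[cand,b=7,-]
e2 deliver 3→2: 2[foll,b=7,-]
e3 deliver 2→3: ·
e4 deliver 3→1: 1[foll,b=7,-]
e5 deliver 1→3: 3[lead,b=7,-]
e6 propose(3,'w'): ·
e7 deliver 3→0: 0[foll,b=7,-]
e8 deliver 0→3: ·
e9 deliver 3→2: 2[foll,b=7,w]
e10 deliver 2→3: ·
e11 deliver 3→1: 1[foll,b=7,w]
e12 deliver 1→3: 3[lead,b=7,w]
e13 crash(0): 0[✗foll,b=7,-]
e14 recover(0): 0[foll,b=7,-]
e15 deliver 0→2: ·
e16 deliver 0→2: ·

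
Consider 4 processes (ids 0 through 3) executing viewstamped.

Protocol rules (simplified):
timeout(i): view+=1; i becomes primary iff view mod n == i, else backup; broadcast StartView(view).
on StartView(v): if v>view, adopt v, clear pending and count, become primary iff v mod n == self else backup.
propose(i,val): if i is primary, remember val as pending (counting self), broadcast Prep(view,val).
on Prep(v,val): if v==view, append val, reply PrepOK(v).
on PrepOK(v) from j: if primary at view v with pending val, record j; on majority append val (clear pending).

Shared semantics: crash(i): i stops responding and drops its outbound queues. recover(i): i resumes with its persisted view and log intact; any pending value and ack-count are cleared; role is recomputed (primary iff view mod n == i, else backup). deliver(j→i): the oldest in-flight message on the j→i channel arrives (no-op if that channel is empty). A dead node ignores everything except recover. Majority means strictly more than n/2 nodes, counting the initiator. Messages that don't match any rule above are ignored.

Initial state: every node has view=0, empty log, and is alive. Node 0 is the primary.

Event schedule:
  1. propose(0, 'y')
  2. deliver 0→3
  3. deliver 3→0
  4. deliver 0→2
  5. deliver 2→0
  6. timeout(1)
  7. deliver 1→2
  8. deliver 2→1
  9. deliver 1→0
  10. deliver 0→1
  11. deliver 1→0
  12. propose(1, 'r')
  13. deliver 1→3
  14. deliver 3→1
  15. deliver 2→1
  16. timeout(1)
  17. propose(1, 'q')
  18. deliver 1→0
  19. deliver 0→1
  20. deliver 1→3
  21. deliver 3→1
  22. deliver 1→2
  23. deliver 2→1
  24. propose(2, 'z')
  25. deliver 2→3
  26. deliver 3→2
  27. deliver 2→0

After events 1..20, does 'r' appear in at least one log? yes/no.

e1 propose(0,'y'): ·
e2 deliver 0→3: 3[back,v=0,y]
e3 deliver 3→0: ·
e4 deliver 0→2: 2[back,v=0,y]
e5 deliver 2→0: 0[prim,v=0,y]
e6 timeout(1): 1[prim,v=1,-]
e7 deliver 1→2: 2[back,v=1,y]
e8 deliver 2→1: ·
e9 deliver 1→0: 0[back,v=1,y]
e10 deliver 0→1: ·
e11 deliver 1→0: ·
e12 propose(1,'r'): ·
e13 deliver 1→3: 3[back,v=1,y]
e14 deliver 3→1: ·
e15 deliver 2→1: ·
e16 timeout(1): 1[back,v=2,-]
e17 propose(1,'q'): ·
e18 deliver 1→0: 0[back,v=1,y,r]
e19 deliver 0→1: ·
e20 deliver 1→3: 3[back,v=1,y,r]

yes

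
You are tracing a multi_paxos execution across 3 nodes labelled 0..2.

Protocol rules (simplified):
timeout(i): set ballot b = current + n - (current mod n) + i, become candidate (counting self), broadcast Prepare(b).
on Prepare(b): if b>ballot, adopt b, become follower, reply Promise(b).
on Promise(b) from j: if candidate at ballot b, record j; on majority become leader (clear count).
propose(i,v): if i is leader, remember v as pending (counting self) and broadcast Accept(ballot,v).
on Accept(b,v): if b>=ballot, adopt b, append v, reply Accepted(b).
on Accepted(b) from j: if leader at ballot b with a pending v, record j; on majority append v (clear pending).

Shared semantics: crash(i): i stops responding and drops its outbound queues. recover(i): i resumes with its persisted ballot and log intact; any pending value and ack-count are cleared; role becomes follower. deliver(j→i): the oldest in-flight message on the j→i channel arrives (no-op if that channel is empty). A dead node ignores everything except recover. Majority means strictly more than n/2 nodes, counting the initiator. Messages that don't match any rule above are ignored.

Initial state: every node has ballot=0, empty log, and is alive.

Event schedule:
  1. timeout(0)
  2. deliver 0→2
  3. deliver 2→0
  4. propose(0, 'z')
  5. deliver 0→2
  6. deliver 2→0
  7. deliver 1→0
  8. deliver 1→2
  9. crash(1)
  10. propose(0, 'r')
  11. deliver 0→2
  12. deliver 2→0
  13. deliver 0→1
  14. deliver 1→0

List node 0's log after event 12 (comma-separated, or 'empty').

1. timeout(0):  <0:cand b3 ->
2. deliver 0→2:  <2:foll b3 ->
3. deliver 2→0:  <0:lead b3 ->
4. propose(0,'z'):  nop
5. deliver 0→2:  <2:foll b3 z>
6. deliver 2→0:  <0:lead b3 z>
7. deliver 1→0:  nop
8. deliver 1→2:  nop
9. crash(1):  <1:✗foll b0 ->
10. propose(0,'r'):  nop
11. deliver 0→2:  <2:foll b3 z,r>
12. deliver 2→0:  <0:lead b3 z,r>

z,r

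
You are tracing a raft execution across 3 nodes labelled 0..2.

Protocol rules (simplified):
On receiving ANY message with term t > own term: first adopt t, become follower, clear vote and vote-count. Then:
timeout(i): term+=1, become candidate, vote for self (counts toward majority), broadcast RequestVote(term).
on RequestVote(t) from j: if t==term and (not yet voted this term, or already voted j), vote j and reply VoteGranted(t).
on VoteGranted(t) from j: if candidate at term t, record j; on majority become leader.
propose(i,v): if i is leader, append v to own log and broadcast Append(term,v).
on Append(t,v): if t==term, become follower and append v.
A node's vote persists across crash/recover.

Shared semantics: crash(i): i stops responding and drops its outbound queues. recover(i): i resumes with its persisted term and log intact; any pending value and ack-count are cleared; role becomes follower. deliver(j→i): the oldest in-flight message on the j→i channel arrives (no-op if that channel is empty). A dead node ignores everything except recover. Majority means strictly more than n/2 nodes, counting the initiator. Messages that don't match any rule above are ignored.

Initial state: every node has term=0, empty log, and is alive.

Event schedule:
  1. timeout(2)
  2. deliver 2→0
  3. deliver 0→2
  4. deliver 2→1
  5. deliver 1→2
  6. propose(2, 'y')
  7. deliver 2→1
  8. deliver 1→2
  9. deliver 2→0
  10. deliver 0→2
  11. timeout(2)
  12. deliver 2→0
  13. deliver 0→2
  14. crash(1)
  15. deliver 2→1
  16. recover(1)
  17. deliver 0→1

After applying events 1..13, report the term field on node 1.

1

[1] timeout(2) → N2(cand t1 [-])
[2] deliver 2→0 → N0(foll t1 [-])
[3] deliver 0→2 → N2(lead t1 [-])
[4] deliver 2→1 → N1(foll t1 [-])
[5] deliver 1→2 → ∅
[6] propose(2,'y') → N2(lead t1 [y])
[7] deliver 2→1 → N1(foll t1 [y])
[8] deliver 1→2 → ∅
[9] deliver 2→0 → N0(foll t1 [y])
[10] deliver 0→2 → ∅
[11] timeout(2) → N2(cand t2 [y])
[12] deliver 2→0 → N0(foll t2 [y])
[13] deliver 0→2 → N2(lead t2 [y])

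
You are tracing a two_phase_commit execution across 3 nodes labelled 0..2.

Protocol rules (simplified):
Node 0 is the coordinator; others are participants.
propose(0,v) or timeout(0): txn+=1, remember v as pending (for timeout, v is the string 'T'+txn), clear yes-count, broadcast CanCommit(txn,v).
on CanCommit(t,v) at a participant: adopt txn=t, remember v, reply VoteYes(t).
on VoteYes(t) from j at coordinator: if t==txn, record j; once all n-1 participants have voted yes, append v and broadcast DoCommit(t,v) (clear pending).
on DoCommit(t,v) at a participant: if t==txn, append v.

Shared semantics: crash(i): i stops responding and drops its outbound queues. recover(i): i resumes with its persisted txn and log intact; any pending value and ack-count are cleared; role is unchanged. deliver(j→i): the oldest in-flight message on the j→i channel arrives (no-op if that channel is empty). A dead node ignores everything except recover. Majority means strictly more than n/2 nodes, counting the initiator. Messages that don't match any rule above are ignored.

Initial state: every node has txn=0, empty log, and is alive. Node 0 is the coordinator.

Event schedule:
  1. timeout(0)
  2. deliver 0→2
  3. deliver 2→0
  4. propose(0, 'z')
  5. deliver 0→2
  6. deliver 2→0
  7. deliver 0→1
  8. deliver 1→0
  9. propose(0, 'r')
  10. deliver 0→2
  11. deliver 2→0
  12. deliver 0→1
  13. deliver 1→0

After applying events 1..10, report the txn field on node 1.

1

1. timeout(0):  <0:coor t1 ->
2. deliver 0→2:  <2:part t1 ->
3. deliver 2→0:  nop
4. propose(0,'z'):  <0:coor t2 ->
5. deliver 0→2:  <2:part t2 ->
6. deliver 2→0:  nop
7. deliver 0→1:  <1:part t1 ->
8. deliver 1→0:  nop
9. propose(0,'r'):  <0:coor t3 ->
10. deliver 0→2:  <2:part t3 ->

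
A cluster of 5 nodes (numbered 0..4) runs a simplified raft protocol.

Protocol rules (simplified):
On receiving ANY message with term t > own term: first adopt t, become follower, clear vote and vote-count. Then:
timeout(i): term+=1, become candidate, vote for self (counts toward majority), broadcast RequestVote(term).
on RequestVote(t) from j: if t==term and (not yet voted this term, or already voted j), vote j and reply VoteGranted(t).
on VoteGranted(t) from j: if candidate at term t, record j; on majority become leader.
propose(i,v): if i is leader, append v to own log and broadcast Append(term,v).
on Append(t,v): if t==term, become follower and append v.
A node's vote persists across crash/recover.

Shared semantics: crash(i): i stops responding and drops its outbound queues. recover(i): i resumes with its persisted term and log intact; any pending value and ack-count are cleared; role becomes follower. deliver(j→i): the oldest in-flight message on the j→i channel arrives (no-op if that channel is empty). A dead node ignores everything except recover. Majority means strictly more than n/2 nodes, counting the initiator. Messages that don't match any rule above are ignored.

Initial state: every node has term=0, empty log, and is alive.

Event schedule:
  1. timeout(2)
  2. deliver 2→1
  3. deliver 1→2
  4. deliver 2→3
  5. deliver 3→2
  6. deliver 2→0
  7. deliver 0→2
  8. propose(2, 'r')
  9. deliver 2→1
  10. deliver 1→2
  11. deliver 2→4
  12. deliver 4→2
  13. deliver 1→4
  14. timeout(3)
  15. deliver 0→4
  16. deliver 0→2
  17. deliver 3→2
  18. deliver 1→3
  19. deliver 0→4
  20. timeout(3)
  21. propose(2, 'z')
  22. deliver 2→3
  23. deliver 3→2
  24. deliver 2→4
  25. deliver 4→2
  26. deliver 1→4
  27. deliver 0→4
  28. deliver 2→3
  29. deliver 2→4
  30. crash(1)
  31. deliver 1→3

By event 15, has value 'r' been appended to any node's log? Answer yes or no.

yes

e1 timeout(2): 2[cand,t=1,-]
e2 deliver 2→1: 1[foll,t=1,-]
e3 deliver 1→2: ·
e4 deliver 2→3: 3[foll,t=1,-]
e5 deliver 3→2: 2[lead,t=1,-]
e6 deliver 2→0: 0[foll,t=1,-]
e7 deliver 0→2: ·
e8 propose(2,'r'): 2[lead,t=1,r]
e9 deliver 2→1: 1[foll,t=1,r]
e10 deliver 1→2: ·
e11 deliver 2→4: 4[foll,t=1,-]
e12 deliver 4→2: ·
e13 deliver 1→4: ·
e14 timeout(3): 3[cand,t=2,-]
e15 deliver 0→4: ·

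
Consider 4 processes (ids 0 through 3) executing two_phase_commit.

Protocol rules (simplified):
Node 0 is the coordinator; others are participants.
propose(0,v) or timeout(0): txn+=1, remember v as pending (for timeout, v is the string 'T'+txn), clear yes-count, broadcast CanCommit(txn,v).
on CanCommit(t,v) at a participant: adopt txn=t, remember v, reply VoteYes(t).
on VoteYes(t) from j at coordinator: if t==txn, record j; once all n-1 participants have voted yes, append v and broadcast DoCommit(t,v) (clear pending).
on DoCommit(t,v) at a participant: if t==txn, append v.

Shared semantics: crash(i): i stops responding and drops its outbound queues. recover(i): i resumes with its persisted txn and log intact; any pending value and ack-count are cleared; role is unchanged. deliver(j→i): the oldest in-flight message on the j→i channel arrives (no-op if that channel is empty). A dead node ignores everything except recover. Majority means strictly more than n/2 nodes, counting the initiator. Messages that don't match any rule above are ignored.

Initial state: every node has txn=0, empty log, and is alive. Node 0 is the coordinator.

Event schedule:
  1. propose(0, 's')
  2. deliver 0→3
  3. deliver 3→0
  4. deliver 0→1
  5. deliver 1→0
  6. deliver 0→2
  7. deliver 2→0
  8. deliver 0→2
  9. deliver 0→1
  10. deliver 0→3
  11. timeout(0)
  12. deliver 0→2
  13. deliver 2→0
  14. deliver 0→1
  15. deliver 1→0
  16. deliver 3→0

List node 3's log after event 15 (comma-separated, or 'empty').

after 1 — propose(0,'s'): n0:coor/t1/[-]
after 2 — deliver 0→3: n3:part/t1/[-]
after 3 — deliver 3→0: ·
after 4 — deliver 0→1: n1:part/t1/[-]
after 5 — deliver 1→0: ·
after 6 — deliver 0→2: n2:part/t1/[-]
after 7 — deliver 2→0: n0:coor/t1/[s]
after 8 — deliver 0→2: n2:part/t1/[s]
after 9 — deliver 0→1: n1:part/t1/[s]
after 10 — deliver 0→3: n3:part/t1/[s]
after 11 — timeout(0): n0:coor/t2/[s]
after 12 — deliver 0→2: n2:part/t2/[s]
after 13 — deliver 2→0: ·
after 14 — deliver 0→1: n1:part/t2/[s]
after 15 — deliver 1→0: ·

s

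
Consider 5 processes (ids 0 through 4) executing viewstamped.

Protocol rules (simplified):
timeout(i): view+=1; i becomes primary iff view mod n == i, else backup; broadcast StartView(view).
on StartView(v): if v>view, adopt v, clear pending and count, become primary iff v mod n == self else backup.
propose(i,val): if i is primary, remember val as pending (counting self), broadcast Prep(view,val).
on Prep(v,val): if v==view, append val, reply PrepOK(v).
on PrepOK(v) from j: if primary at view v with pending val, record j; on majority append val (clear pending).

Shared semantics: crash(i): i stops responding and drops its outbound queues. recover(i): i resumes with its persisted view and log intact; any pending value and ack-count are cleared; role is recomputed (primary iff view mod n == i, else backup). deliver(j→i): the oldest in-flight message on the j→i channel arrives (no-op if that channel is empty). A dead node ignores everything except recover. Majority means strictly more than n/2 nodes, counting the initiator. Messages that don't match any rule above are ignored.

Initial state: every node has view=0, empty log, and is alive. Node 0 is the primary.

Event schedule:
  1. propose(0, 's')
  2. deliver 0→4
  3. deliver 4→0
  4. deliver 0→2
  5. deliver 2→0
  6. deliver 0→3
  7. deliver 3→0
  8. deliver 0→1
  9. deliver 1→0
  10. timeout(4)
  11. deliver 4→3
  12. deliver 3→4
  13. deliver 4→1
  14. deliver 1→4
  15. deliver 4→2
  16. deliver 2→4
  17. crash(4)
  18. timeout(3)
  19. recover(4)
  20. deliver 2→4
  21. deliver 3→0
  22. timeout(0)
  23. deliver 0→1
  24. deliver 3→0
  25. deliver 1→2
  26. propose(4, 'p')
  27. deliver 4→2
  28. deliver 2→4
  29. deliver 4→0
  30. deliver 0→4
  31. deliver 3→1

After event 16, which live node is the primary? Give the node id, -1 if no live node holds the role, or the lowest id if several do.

0

step 1 propose(0,'s'): —
step 2 deliver 0→4: 4={back,v=0,log=s}
step 3 deliver 4→0: —
step 4 deliver 0→2: 2={back,v=0,log=s}
step 5 deliver 2→0: 0={prim,v=0,log=s}
step 6 deliver 0→3: 3={back,v=0,log=s}
step 7 deliver 3→0: —
step 8 deliver 0→1: 1={back,v=0,log=s}
step 9 deliver 1→0: —
step 10 timeout(4): 4={back,v=1,log=s}
step 11 deliver 4→3: 3={back,v=1,log=s}
step 12 deliver 3→4: —
step 13 deliver 4→1: 1={prim,v=1,log=s}
step 14 deliver 1→4: —
step 15 deliver 4→2: 2={back,v=1,log=s}
step 16 deliver 2→4: —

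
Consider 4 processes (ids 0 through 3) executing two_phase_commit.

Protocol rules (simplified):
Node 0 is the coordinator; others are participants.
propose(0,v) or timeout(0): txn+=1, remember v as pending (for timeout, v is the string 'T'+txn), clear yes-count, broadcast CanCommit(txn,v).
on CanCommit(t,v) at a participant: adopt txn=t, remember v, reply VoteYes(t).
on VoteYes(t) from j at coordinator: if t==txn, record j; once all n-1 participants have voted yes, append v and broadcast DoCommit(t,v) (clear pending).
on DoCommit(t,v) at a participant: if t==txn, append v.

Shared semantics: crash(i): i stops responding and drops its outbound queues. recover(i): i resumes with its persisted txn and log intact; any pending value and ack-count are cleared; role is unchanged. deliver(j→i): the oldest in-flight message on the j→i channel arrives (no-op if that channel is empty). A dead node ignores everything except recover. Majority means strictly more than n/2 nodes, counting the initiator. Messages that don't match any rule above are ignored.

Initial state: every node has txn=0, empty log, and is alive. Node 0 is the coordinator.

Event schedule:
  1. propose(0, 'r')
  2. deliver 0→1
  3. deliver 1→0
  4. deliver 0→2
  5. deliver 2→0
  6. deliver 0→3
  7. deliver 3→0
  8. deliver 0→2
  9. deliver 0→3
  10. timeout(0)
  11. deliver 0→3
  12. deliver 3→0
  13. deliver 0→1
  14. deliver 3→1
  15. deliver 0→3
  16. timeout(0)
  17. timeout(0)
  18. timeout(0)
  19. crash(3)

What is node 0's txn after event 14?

2

e1 propose(0,'r'): 0[coor,t=1,-]
e2 deliver 0→1: 1[part,t=1,-]
e3 deliver 1→0: ·
e4 deliver 0→2: 2[part,t=1,-]
e5 deliver 2→0: ·
e6 deliver 0→3: 3[part,t=1,-]
e7 deliver 3→0: 0[coor,t=1,r]
e8 deliver 0→2: 2[part,t=1,r]
e9 deliver 0→3: 3[part,t=1,r]
e10 timeout(0): 0[coor,t=2,r]
e11 deliver 0→3: 3[part,t=2,r]
e12 deliver 3→0: ·
e13 deliver 0→1: 1[part,t=1,r]
e14 deliver 3→1: ·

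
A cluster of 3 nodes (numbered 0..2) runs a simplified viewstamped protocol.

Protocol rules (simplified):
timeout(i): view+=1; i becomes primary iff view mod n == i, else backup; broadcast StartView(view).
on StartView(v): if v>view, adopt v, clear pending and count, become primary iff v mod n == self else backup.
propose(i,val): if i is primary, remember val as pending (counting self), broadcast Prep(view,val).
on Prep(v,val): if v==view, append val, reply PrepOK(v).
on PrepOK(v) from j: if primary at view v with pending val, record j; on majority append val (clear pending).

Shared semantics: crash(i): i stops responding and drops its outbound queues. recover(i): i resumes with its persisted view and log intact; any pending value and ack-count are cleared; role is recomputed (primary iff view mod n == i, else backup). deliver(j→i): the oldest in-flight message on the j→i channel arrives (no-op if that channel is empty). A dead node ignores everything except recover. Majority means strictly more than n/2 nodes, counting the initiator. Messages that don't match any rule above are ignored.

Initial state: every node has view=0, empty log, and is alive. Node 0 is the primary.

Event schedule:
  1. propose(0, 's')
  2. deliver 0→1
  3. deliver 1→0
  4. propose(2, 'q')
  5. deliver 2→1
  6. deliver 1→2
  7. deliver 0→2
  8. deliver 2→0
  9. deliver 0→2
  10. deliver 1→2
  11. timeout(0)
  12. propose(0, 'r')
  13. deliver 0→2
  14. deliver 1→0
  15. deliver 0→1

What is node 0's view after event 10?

0

1. propose(0,'s'):  nop
2. deliver 0→1:  <1:back v0 s>
3. deliver 1→0:  <0:prim v0 s>
4. propose(2,'q'):  nop
5. deliver 2→1:  nop
6. deliver 1→2:  nop
7. deliver 0→2:  <2:back v0 s>
8. deliver 2→0:  nop
9. deliver 0→2:  nop
10. deliver 1→2:  nop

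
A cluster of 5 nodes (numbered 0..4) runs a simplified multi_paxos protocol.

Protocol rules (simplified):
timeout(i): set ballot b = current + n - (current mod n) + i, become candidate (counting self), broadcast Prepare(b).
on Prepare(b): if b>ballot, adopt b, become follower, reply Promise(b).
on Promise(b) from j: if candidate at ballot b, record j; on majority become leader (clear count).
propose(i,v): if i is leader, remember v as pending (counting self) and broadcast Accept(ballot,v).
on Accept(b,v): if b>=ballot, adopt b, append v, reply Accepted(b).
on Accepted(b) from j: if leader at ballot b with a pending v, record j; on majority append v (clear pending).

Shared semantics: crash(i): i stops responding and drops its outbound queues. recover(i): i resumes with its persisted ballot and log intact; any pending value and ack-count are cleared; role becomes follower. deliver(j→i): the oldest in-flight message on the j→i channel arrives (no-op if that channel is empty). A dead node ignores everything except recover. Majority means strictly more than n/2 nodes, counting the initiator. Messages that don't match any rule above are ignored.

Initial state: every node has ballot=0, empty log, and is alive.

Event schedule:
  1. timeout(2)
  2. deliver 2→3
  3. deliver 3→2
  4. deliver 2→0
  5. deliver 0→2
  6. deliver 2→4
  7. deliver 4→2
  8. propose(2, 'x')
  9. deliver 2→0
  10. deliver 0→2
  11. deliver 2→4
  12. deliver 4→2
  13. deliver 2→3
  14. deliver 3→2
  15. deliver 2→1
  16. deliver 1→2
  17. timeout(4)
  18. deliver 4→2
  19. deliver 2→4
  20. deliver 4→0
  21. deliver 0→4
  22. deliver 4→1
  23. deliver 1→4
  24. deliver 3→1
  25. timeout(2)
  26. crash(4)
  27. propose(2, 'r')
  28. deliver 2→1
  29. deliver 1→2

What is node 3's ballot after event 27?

7

step 1 timeout(2): 2={cand,b=7,log=-}
step 2 deliver 2→3: 3={foll,b=7,log=-}
step 3 deliver 3→2: —
step 4 deliver 2→0: 0={foll,b=7,log=-}
step 5 deliver 0→2: 2={lead,b=7,log=-}
step 6 deliver 2→4: 4={foll,b=7,log=-}
step 7 deliver 4→2: —
step 8 propose(2,'x'): —
step 9 deliver 2→0: 0={foll,b=7,log=x}
step 10 deliver 0→2: —
step 11 deliver 2→4: 4={foll,b=7,log=x}
step 12 deliver 4→2: 2={lead,b=7,log=x}
step 13 deliver 2→3: 3={foll,b=7,log=x}
step 14 deliver 3→2: —
step 15 deliver 2→1: 1={foll,b=7,log=-}
step 16 deliver 1→2: —
step 17 timeout(4): 4={cand,b=14,log=x}
step 18 deliver 4→2: 2={foll,b=14,log=x}
step 19 deliver 2→4: —
step 20 deliver 4→0: 0={foll,b=14,log=x}
step 21 deliver 0→4: 4={lead,b=14,log=x}
step 22 deliver 4→1: 1={foll,b=14,log=-}
step 23 deliver 1→4: —
step 24 deliver 3→1: —
step 25 timeout(2): 2={cand,b=17,log=x}
step 26 crash(4): 4={✗lead,b=14,log=x}
step 27 propose(2,'r'): —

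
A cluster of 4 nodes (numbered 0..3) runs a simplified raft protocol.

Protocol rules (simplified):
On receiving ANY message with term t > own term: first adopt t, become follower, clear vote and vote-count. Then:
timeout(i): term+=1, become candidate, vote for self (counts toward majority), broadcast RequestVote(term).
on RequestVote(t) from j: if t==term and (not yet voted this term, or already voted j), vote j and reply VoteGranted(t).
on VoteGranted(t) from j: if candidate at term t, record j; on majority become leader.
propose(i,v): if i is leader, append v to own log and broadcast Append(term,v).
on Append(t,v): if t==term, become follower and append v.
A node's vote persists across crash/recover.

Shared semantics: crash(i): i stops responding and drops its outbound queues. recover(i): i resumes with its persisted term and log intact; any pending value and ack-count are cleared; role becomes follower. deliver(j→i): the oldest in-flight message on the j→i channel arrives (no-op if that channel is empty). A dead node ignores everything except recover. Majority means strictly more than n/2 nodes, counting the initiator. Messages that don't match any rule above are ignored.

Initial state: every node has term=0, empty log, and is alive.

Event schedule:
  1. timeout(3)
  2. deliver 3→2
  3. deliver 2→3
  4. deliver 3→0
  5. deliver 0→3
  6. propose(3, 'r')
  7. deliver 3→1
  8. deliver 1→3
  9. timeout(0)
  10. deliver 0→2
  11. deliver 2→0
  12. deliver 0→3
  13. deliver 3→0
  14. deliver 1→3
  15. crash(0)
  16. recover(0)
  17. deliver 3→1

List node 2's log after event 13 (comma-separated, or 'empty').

empty

step 1 timeout(3): 3={cand,t=1,log=-}
step 2 deliver 3→2: 2={foll,t=1,log=-}
step 3 deliver 2→3: —
step 4 deliver 3→0: 0={foll,t=1,log=-}
step 5 deliver 0→3: 3={lead,t=1,log=-}
step 6 propose(3,'r'): 3={lead,t=1,log=r}
step 7 deliver 3→1: 1={foll,t=1,log=-}
step 8 deliver 1→3: —
step 9 timeout(0): 0={cand,t=2,log=-}
step 10 deliver 0→2: 2={foll,t=2,log=-}
step 11 deliver 2→0: —
step 12 deliver 0→3: 3={foll,t=2,log=r}
step 13 deliver 3→0: —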